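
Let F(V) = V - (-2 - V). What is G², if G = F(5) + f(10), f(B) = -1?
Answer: 121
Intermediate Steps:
F(V) = 2 + 2*V (F(V) = V + (2 + V) = 2 + 2*V)
G = 11 (G = (2 + 2*5) - 1 = (2 + 10) - 1 = 12 - 1 = 11)
G² = 11² = 121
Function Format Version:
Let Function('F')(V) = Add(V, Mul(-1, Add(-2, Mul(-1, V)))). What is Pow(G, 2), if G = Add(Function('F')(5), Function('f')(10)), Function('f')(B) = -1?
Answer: 121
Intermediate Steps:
Function('F')(V) = Add(2, Mul(2, V)) (Function('F')(V) = Add(V, Add(2, V)) = Add(2, Mul(2, V)))
G = 11 (G = Add(Add(2, Mul(2, 5)), -1) = Add(Add(2, 10), -1) = Add(12, -1) = 11)
Pow(G, 2) = Pow(11, 2) = 121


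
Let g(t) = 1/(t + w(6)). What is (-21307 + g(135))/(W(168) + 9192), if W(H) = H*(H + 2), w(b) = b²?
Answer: -455437/806949 ≈ -0.56439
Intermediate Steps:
g(t) = 1/(36 + t) (g(t) = 1/(t + 6²) = 1/(t + 36) = 1/(36 + t))
W(H) = H*(2 + H)
(-21307 + g(135))/(W(168) + 9192) = (-21307 + 1/(36 + 135))/(168*(2 + 168) + 9192) = (-21307 + 1/171)/(168*170 + 9192) = (-21307 + 1/171)/(28560 + 9192) = -3643496/171/37752 = -3643496/171*1/37752 = -455437/806949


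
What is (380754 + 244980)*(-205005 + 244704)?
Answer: 24841014066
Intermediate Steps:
(380754 + 244980)*(-205005 + 244704) = 625734*39699 = 24841014066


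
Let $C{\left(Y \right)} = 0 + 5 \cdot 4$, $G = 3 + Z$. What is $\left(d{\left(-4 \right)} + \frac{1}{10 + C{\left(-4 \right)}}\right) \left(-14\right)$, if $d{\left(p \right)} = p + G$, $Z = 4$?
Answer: $- \frac{637}{15} \approx -42.467$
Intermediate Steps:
$G = 7$ ($G = 3 + 4 = 7$)
$C{\left(Y \right)} = 20$ ($C{\left(Y \right)} = 0 + 20 = 20$)
$d{\left(p \right)} = 7 + p$ ($d{\left(p \right)} = p + 7 = 7 + p$)
$\left(d{\left(-4 \right)} + \frac{1}{10 + C{\left(-4 \right)}}\right) \left(-14\right) = \left(\left(7 - 4\right) + \frac{1}{10 + 20}\right) \left(-14\right) = \left(3 + \frac{1}{30}\right) \left(-14\right) = \frac{91}{30} \left(-14\right) = - \frac{637}{15}$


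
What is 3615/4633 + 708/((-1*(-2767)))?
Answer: 13282869/12819511 ≈ 1.0361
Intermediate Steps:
3615/4633 + 708/((-1*(-2767))) = 3615*(1/4633) + 708/2767 = 3615/4633 + 708*(1/2767) = 3615/4633 + 708/2767 = 13282869/12819511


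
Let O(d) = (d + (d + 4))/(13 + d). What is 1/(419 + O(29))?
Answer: 21/8830 ≈ 0.0023783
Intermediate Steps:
O(d) = (4 + 2*d)/(13 + d) (O(d) = (d + (4 + d))/(13 + d) = (4 + 2*d)/(13 + d))
1/(419 + O(29)) = 1/(419 + 2*(2 + 29)/(13 + 29)) = 1/(419 + 2*31/42) = 1/(419 + 2*(1/42)*31) = 1/(419 + 31/21) = 1/(8830/21) = 21/8830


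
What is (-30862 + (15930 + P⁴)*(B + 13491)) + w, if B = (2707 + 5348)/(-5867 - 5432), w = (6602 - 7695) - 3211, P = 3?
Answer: 2440107417660/11299 ≈ 2.1596e+8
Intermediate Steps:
w = -4304 (w = -1093 - 3211 = -4304)
B = -8055/11299 (B = 8055/(-11299) = 8055*(-1/11299) = -8055/11299 ≈ -0.71289)
(-30862 + (15930 + P⁴)*(B + 13491)) + w = (-30862 + (15930 + 3⁴)*(-8055/11299 + 13491)) - 4304 = (-30862 + (15930 + 81)*(152426754/11299)) - 4304 = (-30862 + 16011*(152426754/11299)) - 4304 = (-30862 + 2440504758294/11299) - 4304 = 2440156048556/11299 - 4304 = 2440107417660/11299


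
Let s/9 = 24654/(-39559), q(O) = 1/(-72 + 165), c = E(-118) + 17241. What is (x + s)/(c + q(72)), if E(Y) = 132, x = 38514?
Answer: 14167186992/6391508071 ≈ 2.2166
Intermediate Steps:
c = 17373 (c = 132 + 17241 = 17373)
q(O) = 1/93
s = -221886/39559 (s = 9*(24654/(-39559)) = 9*(24654*(-1/39559)) = 9*(-24654/39559) = -221886/39559 ≈ -5.6090)
(x + s)/(c + q(72)) = (38514 - 221886/39559)/(17373 + 1/93) = 1523353440/(39559*(1615690/93)) = (1523353440/39559)*(93/1615690) = 14167186992/6391508071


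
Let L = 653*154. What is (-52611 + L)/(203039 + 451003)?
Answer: 47951/654042 ≈ 0.073315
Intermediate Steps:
L = 100562
(-52611 + L)/(203039 + 451003) = (-52611 + 100562)/(203039 + 451003) = 47951/654042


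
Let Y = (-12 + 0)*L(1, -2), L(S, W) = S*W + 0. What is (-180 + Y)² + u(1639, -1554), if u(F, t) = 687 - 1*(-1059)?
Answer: 26082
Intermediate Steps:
L(S, W) = S*W
Y = 24 (Y = (-12 + 0)*(1*(-2)) = -12*(-2) = 24)
u(F, t) = 1746 (u(F, t) = 687 + 1059 = 1746)
(-180 + Y)² + u(1639, -1554) = (-180 + 24)² + 1746 = (-156)² + 1746 = 24336 + 1746 = 26082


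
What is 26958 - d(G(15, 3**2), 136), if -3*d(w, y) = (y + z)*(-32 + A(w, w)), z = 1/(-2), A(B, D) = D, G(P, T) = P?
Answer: 157141/6 ≈ 26190.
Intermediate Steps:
z = -1/2 ≈ -0.50000
d(w, y) = -(-32 + w)*(-1/2 + y)/3 (d(w, y) = -(y - 1/2)*(-32 + w)/3 = -(-1/2 + y)*(-32 + w)/3 = -(-32 + w)*(-1/2 + y)/3)
26958 - d(G(15, 3**2), 136) = 26958 - (-16/3 + (1/6)*15 + (32/3)*136 - 1/3*15*136) = 26958 - (-16/3 + 5/2 + 4352/3 - 680) = 26958 - 1*4607/6 = 26958 - 4607/6 = 157141/6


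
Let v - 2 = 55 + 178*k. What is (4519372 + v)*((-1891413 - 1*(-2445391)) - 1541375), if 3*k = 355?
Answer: -13449805525369/3 ≈ -4.4833e+12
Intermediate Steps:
k = 355/3 (k = (⅓)*355 = 355/3 ≈ 118.33)
v = 63361/3 (v = 2 + (55 + 178*(355/3)) = 2 + (55 + 63190/3) = 2 + 63355/3 = 63361/3 ≈ 21120.)
(4519372 + v)*((-1891413 - 1*(-2445391)) - 1541375) = (4519372 + 63361/3)*((-1891413 - 1*(-2445391)) - 1541375) = 13621477*((-1891413 + 2445391) - 1541375)/3 = 13621477*(553978 - 1541375)/3 = (13621477/3)*(-987397) = -13449805525369/3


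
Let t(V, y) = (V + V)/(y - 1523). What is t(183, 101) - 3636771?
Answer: -861914788/237 ≈ -3.6368e+6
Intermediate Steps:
t(V, y) = 2*V/(-1523 + y) (t(V, y) = (2*V)/(-1523 + y) = 2*V/(-1523 + y))
t(183, 101) - 3636771 = 2*183/(-1523 + 101) - 3636771 = 2*183/(-1422) - 3636771 = 2*183*(-1/1422) - 3636771 = -61/237 - 3636771 = -861914788/237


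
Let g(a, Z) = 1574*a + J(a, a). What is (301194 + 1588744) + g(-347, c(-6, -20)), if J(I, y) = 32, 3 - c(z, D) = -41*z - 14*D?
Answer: 1343792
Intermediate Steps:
c(z, D) = 3 + 14*D + 41*z (c(z, D) = 3 - (-41*z - 14*D) = 3 + (14*D + 41*z) = 3 + 14*D + 41*z)
g(a, Z) = 32 + 1574*a (g(a, Z) = 1574*a + 32 = 32 + 1574*a)
(301194 + 1588744) + g(-347, c(-6, -20)) = (301194 + 1588744) + (32 + 1574*(-347)) = 1889938 + (32 - 546178) = 1889938 - 546146 = 1343792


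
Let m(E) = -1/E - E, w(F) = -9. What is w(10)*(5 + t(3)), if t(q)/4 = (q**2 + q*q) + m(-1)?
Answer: -765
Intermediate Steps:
m(E) = -E - 1/E
t(q) = 8 + 8*q**2 (t(q) = 4*((q**2 + q*q) + (-1*(-1) - 1/(-1))) = 4*((q**2 + q**2) + (1 - 1*(-1))) = 4*(2*q**2 + (1 + 1)) = 4*(2*q**2 + 2) = 4*(2 + 2*q**2) = 8 + 8*q**2)
w(10)*(5 + t(3)) = -9*(5 + (8 + 8*3**2)) = -9*(5 + (8 + 8*9)) = -9*(5 + (8 + 72)) = -9*(5 + 80) = -9*85 = -765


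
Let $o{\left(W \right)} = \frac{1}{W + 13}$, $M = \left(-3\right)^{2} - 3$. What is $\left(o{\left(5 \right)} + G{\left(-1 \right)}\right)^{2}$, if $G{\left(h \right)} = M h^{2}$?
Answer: $\frac{11881}{324} \approx 36.67$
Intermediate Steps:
$M = 6$ ($M = 9 - 3 = 6$)
$G{\left(h \right)} = 6 h^{2}$
$o{\left(W \right)} = \frac{1}{13 + W}$
$\left(o{\left(5 \right)} + G{\left(-1 \right)}\right)^{2} = \left(\frac{1}{13 + 5} + 6 \left(-1\right)^{2}\right)^{2} = \left(\frac{1}{18} + 6 \cdot 1\right)^{2} = \left(\frac{1}{18} + 6\right)^{2} = \left(\frac{109}{18}\right)^{2} = \frac{11881}{324}$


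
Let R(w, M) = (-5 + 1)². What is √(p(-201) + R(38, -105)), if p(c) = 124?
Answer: 2*√35 ≈ 11.832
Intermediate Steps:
R(w, M) = 16 (R(w, M) = (-4)² = 16)
√(p(-201) + R(38, -105)) = √(124 + 16) = √140 = 2*√35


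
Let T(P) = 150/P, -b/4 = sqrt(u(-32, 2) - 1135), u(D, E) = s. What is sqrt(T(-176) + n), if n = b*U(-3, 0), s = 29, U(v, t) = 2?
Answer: sqrt(-1650 - 15488*I*sqrt(1106))/44 ≈ 11.515 - 11.552*I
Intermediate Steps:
u(D, E) = 29
b = -4*I*sqrt(1106) (b = -4*sqrt(29 - 1135) = -4*I*sqrt(1106) ≈ -133.03*I)
n = -8*I*sqrt(1106) (n = -4*I*sqrt(1106)*2 = -8*I*sqrt(1106) ≈ -266.05*I)
sqrt(T(-176) + n) = sqrt(150/(-176) - 8*I*sqrt(1106)) = sqrt(150*(-1/176) - 8*I*sqrt(1106)) = sqrt(-75/88 - 8*I*sqrt(1106))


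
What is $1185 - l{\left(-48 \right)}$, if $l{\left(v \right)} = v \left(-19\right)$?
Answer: $273$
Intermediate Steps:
$l{\left(v \right)} = - 19 v$
$1185 - l{\left(-48 \right)} = 1185 - \left(-19\right) \left(-48\right) = 1185 - 912 = 273$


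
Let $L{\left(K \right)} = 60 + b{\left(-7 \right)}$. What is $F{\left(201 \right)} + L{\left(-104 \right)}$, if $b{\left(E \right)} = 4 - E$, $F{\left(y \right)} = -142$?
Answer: $-71$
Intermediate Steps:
$L{\left(K \right)} = 71$ ($L{\left(K \right)} = 60 + \left(4 - -7\right) = 60 + \left(4 + 7\right) = 60 + 11 = 71$)
$F{\left(201 \right)} + L{\left(-104 \right)} = -142 + 71 = -71$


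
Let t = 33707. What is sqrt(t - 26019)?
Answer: 62*sqrt(2) ≈ 87.681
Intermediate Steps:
sqrt(t - 26019) = sqrt(33707 - 26019) = sqrt(7688) = 62*sqrt(2)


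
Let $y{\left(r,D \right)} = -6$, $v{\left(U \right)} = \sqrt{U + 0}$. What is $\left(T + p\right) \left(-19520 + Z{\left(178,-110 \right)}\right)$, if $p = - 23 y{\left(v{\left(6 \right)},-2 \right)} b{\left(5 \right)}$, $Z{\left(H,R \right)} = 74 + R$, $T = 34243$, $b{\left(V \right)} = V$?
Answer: $-683149748$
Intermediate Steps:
$v{\left(U \right)} = \sqrt{U}$
$p = 690$ ($p = \left(-23\right) \left(-6\right) 5 = 138 \cdot 5 = 690$)
$\left(T + p\right) \left(-19520 + Z{\left(178,-110 \right)}\right) = \left(34243 + 690\right) \left(-19520 + \left(74 - 110\right)\right) = 34933 \left(-19520 - 36\right) = 34933 \left(-19556\right) = -683149748$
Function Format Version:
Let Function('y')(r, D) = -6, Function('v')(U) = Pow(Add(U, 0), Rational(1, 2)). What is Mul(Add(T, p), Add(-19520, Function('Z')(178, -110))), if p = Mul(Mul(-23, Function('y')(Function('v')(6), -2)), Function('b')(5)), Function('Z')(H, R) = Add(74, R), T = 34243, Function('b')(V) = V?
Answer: -683149748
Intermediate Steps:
Function('v')(U) = Pow(U, Rational(1, 2))
p = 690 (p = Mul(Mul(-23, -6), 5) = Mul(138, 5) = 690)
Mul(Add(T, p), Add(-19520, Function('Z')(178, -110))) = Mul(Add(34243, 690), Add(-19520, Add(74, -110))) = Mul(34933, Add(-19520, -36)) = Mul(34933, -19556) = -683149748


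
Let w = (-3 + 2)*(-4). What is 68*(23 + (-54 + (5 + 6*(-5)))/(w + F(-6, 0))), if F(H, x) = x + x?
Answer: 221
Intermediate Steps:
w = 4 (w = -1*(-4) = 4)
F(H, x) = 2*x
68*(23 + (-54 + (5 + 6*(-5)))/(w + F(-6, 0))) = 68*(23 + (-54 + (5 + 6*(-5)))/(4 + 2*0)) = 68*(23 + (-54 + (5 - 30))/(4 + 0)) = 68*(23 + (-54 - 25)/4) = 68*(23 - 79*¼) = 68*(23 - 79/4) = 68*(13/4) = 221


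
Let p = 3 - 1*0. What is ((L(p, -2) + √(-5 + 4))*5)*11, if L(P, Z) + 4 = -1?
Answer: -275 + 55*I ≈ -275.0 + 55.0*I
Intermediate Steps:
p = 3 (p = 3 + 0 = 3)
L(P, Z) = -5 (L(P, Z) = -4 - 1 = -5)
((L(p, -2) + √(-5 + 4))*5)*11 = ((-5 + √(-5 + 4))*5)*11 = ((-5 + √(-1))*5)*11 = ((-5 + I)*5)*11 = (-25 + 5*I)*11 = -275 + 55*I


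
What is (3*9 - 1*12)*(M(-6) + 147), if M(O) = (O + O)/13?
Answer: 28485/13 ≈ 2191.2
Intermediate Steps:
M(O) = 2*O/13 (M(O) = (2*O)*(1/13) = 2*O/13)
(3*9 - 1*12)*(M(-6) + 147) = (3*9 - 1*12)*((2/13)*(-6) + 147) = (27 - 12)*(-12/13 + 147) = 15*(1899/13) = 28485/13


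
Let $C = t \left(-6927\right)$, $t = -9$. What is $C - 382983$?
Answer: $-320640$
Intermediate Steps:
$C = 62343$ ($C = \left(-9\right) \left(-6927\right) = 62343$)
$C - 382983 = 62343 - 382983 = -320640$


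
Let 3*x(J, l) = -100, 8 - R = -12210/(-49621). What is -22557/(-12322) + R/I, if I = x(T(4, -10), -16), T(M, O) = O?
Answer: 1110308244/694806775 ≈ 1.5980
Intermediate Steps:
R = 34978/4511 (R = 8 - (-12210)/(-49621) = 8 - (-12210)*(-1)/49621 = 8 - 1*1110/4511 = 8 - 1110/4511 = 34978/4511 ≈ 7.7539)
x(J, l) = -100/3 (x(J, l) = (⅓)*(-100) = -100/3)
I = -100/3 ≈ -33.333
-22557/(-12322) + R/I = -22557/(-12322) + 34978/(4511*(-100/3)) = -22557*(-1/12322) + (34978/4511)*(-3/100) = 22557/12322 - 52467/225550 = 1110308244/694806775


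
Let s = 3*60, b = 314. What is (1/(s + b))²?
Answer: 1/244036 ≈ 4.0978e-6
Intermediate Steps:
s = 180
(1/(s + b))² = (1/(180 + 314))² = (1/494)² = 1/244036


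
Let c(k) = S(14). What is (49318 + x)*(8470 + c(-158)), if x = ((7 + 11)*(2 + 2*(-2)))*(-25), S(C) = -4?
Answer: 425145588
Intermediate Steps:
c(k) = -4
x = 900 (x = (18*(2 - 4))*(-25) = (18*(-2))*(-25) = -36*(-25) = 900)
(49318 + x)*(8470 + c(-158)) = (49318 + 900)*(8470 - 4) = 50218*8466 = 425145588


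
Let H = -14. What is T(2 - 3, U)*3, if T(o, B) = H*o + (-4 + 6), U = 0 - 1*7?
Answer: 48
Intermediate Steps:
U = -7 (U = 0 - 7 = -7)
T(o, B) = 2 - 14*o (T(o, B) = -14*o + (-4 + 6) = -14*o + 2 = 2 - 14*o)
T(2 - 3, U)*3 = (2 - 14*(2 - 3))*3 = (2 - 14*(-1))*3 = (2 + 14)*3 = 16*3 = 48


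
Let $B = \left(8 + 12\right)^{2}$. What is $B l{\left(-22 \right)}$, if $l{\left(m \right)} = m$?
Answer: $-8800$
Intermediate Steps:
$B = 400$ ($B = 20^{2} = 400$)
$B l{\left(-22 \right)} = 400 \left(-22\right) = -8800$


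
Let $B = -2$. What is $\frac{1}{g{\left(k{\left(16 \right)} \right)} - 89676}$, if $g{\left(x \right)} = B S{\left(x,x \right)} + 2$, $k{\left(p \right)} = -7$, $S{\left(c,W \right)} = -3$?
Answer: $- \frac{1}{89668} \approx -1.1152 \cdot 10^{-5}$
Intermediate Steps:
$g{\left(x \right)} = 8$ ($g{\left(x \right)} = \left(-2\right) \left(-3\right) + 2 = 6 + 2 = 8$)
$\frac{1}{g{\left(k{\left(16 \right)} \right)} - 89676} = \frac{1}{8 - 89676} = \frac{1}{-89668} = - \frac{1}{89668}$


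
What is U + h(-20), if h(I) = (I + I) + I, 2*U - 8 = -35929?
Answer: -36041/2 ≈ -18021.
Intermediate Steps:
U = -35921/2 (U = 4 + (½)*(-35929) = 4 - 35929/2 = -35921/2 ≈ -17961.)
h(I) = 3*I (h(I) = 2*I + I = 3*I)
U + h(-20) = -35921/2 + 3*(-20) = -35921/2 - 60 = -36041/2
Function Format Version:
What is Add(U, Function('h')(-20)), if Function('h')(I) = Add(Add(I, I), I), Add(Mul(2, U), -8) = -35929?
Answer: Rational(-36041, 2) ≈ -18021.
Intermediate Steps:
U = Rational(-35921, 2) (U = Add(4, Mul(Rational(1, 2), -35929)) = Add(4, Rational(-35929, 2)) = Rational(-35921, 2) ≈ -17961.)
Function('h')(I) = Mul(3, I) (Function('h')(I) = Add(Mul(2, I), I) = Mul(3, I))
Add(U, Function('h')(-20)) = Add(Rational(-35921, 2), Mul(3, -20)) = Add(Rational(-35921, 2), -60) = Rational(-36041, 2)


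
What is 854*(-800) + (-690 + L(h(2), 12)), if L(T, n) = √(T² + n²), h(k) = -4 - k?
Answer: -683890 + 6*√5 ≈ -6.8388e+5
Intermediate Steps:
854*(-800) + (-690 + L(h(2), 12)) = 854*(-800) + (-690 + √((-4 - 1*2)² + 12²)) = -683200 + (-690 + √((-4 - 2)² + 144)) = -683200 + (-690 + √((-6)² + 144)) = -683200 + (-690 + √(36 + 144)) = -683200 + (-690 + √180) = -683200 + (-690 + 6*√5) = -683890 + 6*√5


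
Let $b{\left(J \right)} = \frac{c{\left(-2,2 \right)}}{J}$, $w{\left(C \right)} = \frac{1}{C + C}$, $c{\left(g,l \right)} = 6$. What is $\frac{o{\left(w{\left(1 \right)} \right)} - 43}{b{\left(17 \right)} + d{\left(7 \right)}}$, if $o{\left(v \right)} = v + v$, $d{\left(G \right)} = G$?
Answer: $- \frac{714}{125} \approx -5.712$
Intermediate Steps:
$w{\left(C \right)} = \frac{1}{2 C}$
$o{\left(v \right)} = 2 v$
$b{\left(J \right)} = \frac{6}{J}$
$\frac{o{\left(w{\left(1 \right)} \right)} - 43}{b{\left(17 \right)} + d{\left(7 \right)}} = \frac{2 \frac{1}{2 \cdot 1} - 43}{\frac{6}{17} + 7} = \frac{2 \cdot \frac{1}{2} \cdot 1 - 43}{6 \cdot \frac{1}{17} + 7} = \frac{2 \cdot \frac{1}{2} - 43}{\frac{6}{17} + 7} = \frac{1 - 43}{\frac{125}{17}} = \left(-42\right) \frac{17}{125} = - \frac{714}{125}$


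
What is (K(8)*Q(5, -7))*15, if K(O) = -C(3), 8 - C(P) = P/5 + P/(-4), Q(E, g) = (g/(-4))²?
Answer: -23961/64 ≈ -374.39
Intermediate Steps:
Q(E, g) = g²/16 (Q(E, g) = (g*(-¼))² = (-g/4)² = g²/16)
C(P) = 8 + P/20 (C(P) = 8 - (P/5 + P/(-4)) = 8 - (P*(⅕) + P*(-¼)) = 8 - (P/5 - P/4) = 8 - (-1)*P/20 = 8 + P/20)
K(O) = -163/20 (K(O) = -(8 + (1/20)*3) = -(8 + 3/20) = -1*163/20 = -163/20)
(K(8)*Q(5, -7))*15 = -163*(-7)²/320*15 = -163*49/320*15 = -163/20*49/16*15 = -7987/320*15 = -23961/64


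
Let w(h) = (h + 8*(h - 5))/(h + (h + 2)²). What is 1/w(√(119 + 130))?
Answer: 21325/18569 + 2477*√249/18569 ≈ 3.2533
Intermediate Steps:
w(h) = (-40 + 9*h)/(h + (2 + h)²) (w(h) = (h + 8*(-5 + h))/(h + (2 + h)²) = (h + (-40 + 8*h))/(h + (2 + h)²) = (-40 + 9*h)/(h + (2 + h)²))
1/w(√(119 + 130)) = 1/((-40 + 9*√(119 + 130))/(√(119 + 130) + (2 + √(119 + 130))²)) = 1/((-40 + 9*√249)/(√249 + (2 + √249)²)) = (√249 + (2 + √249)²)/(-40 + 9*√249)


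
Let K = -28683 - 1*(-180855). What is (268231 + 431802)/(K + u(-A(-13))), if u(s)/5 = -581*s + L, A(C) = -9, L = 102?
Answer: 700033/126537 ≈ 5.5322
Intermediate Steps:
u(s) = 510 - 2905*s (u(s) = 5*(-581*s + 102) = 5*(102 - 581*s) = 510 - 2905*s)
K = 152172 (K = -28683 + 180855 = 152172)
(268231 + 431802)/(K + u(-A(-13))) = (268231 + 431802)/(152172 + (510 - (-2905)*(-9))) = 700033/(152172 + (510 - 2905*9)) = 700033/(152172 + (510 - 26145)) = 700033/(152172 - 25635) = 700033/126537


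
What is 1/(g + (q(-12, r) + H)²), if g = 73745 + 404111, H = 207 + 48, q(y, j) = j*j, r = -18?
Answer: 1/813097 ≈ 1.2299e-6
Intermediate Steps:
q(y, j) = j²
H = 255
g = 477856
1/(g + (q(-12, r) + H)²) = 1/(477856 + ((-18)² + 255)²) = 1/(477856 + (324 + 255)²) = 1/(477856 + 579²) = 1/(477856 + 335241) = 1/813097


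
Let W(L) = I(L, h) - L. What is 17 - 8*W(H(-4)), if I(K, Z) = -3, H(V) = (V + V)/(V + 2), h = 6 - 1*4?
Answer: 73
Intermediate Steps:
h = 2 (h = 6 - 4 = 2)
H(V) = 2*V/(2 + V) (H(V) = (2*V)/(2 + V) = 2*V/(2 + V))
W(L) = -3 - L
17 - 8*W(H(-4)) = 17 - 8*(-3 - 2*(-4)/(2 - 4)) = 17 - 8*(-3 - 2*(-4)/(-2)) = 17 - 8*(-3 - 2*(-4)*(-1)/2) = 17 - 8*(-3 - 1*4) = 17 - 8*(-3 - 4) = 17 - 8*(-7) = 17 + 56 = 73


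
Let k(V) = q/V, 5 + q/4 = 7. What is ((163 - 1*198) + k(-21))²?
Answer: 552049/441 ≈ 1251.8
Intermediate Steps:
q = 8 (q = -20 + 4*7 = -20 + 28 = 8)
k(V) = 8/V
((163 - 1*198) + k(-21))² = ((163 - 1*198) + 8/(-21))² = ((163 - 198) + 8*(-1/21))² = (-35 - 8/21)² = (-743/21)² = 552049/441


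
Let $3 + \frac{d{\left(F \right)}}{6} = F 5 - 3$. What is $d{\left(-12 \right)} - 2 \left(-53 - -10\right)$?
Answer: $-310$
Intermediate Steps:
$d{\left(F \right)} = -36 + 30 F$ ($d{\left(F \right)} = -18 + 6 \left(F 5 - 3\right) = -18 + 6 \left(5 F - 3\right) = -18 + 6 \left(-3 + 5 F\right) = -18 + \left(-18 + 30 F\right) = -36 + 30 F$)
$d{\left(-12 \right)} - 2 \left(-53 - -10\right) = \left(-36 + 30 \left(-12\right)\right) - 2 \left(-53 - -10\right) = \left(-36 - 360\right) - 2 \left(-53 + 10\right) = -396 - -86 = -396 + 86 = -310$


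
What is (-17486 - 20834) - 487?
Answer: -38807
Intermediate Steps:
(-17486 - 20834) - 487 = -38320 - 487 = -38807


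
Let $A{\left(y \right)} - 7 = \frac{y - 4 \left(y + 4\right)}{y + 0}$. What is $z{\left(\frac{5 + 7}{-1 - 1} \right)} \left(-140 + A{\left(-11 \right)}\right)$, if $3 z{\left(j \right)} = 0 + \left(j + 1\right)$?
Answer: $\frac{7400}{33} \approx 224.24$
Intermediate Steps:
$z{\left(j \right)} = \frac{1}{3} + \frac{j}{3}$ ($z{\left(j \right)} = \frac{0 + \left(j + 1\right)}{3} = \frac{0 + \left(1 + j\right)}{3} = \frac{1 + j}{3} = \frac{1}{3} + \frac{j}{3}$)
$A{\left(y \right)} = 7 + \frac{-16 - 3 y}{y}$ ($A{\left(y \right)} = 7 + \frac{y - 4 \left(y + 4\right)}{y + 0} = 7 + \frac{y - 4 \left(4 + y\right)}{y} = 7 + \frac{y - \left(16 + 4 y\right)}{y} = 7 + \frac{-16 - 3 y}{y}$)
$z{\left(\frac{5 + 7}{-1 - 1} \right)} \left(-140 + A{\left(-11 \right)}\right) = \left(\frac{1}{3} + \frac{\left(5 + 7\right) \frac{1}{-1 - 1}}{3}\right) \left(-140 + \left(4 - \frac{16}{-11}\right)\right) = \left(\frac{1}{3} + \frac{12 \frac{1}{-2}}{3}\right) \left(-140 + \left(4 - - \frac{16}{11}\right)\right) = \left(\frac{1}{3} + \frac{12 \left(- \frac{1}{2}\right)}{3}\right) \left(-140 + \left(4 + \frac{16}{11}\right)\right) = \left(\frac{1}{3} + \frac{1}{3} \left(-6\right)\right) \left(-140 + \frac{60}{11}\right) = \left(\frac{1}{3} - 2\right) \left(- \frac{1480}{11}\right) = \left(- \frac{5}{3}\right) \left(- \frac{1480}{11}\right) = \frac{7400}{33}$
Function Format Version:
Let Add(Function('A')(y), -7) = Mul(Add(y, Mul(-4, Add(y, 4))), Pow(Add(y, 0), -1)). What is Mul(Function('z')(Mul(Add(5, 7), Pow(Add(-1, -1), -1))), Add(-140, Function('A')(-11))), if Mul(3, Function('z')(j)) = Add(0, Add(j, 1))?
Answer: Rational(7400, 33) ≈ 224.24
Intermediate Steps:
Function('z')(j) = Add(Rational(1, 3), Mul(Rational(1, 3), j)) (Function('z')(j) = Mul(Rational(1, 3), Add(0, Add(j, 1))) = Mul(Rational(1, 3), Add(0, Add(1, j))) = Mul(Rational(1, 3), Add(1, j)) = Add(Rational(1, 3), Mul(Rational(1, 3), j)))
Function('A')(y) = Add(7, Mul(Pow(y, -1), Add(-16, Mul(-3, y)))) (Function('A')(y) = Add(7, Mul(Add(y, Mul(-4, Add(y, 4))), Pow(Add(y, 0), -1))) = Add(7, Mul(Add(y, Mul(-4, Add(4, y))), Pow(y, -1))) = Add(7, Mul(Add(y, Add(-16, Mul(-4, y))), Pow(y, -1))) = Add(7, Mul(Add(-16, Mul(-3, y)), Pow(y, -1))) = Add(7, Mul(Pow(y, -1), Add(-16, Mul(-3, y)))))
Mul(Function('z')(Mul(Add(5, 7), Pow(Add(-1, -1), -1))), Add(-140, Function('A')(-11))) = Mul(Add(Rational(1, 3), Mul(Rational(1, 3), Mul(Add(5, 7), Pow(Add(-1, -1), -1)))), Add(-140, Add(4, Mul(-16, Pow(-11, -1))))) = Mul(Add(Rational(1, 3), Mul(Rational(1, 3), Mul(12, Pow(-2, -1)))), Add(-140, Add(4, Mul(-16, Rational(-1, 11))))) = Mul(Add(Rational(1, 3), Mul(Rational(1, 3), Mul(12, Rational(-1, 2)))), Add(-140, Add(4, Rational(16, 11)))) = Mul(Add(Rational(1, 3), Mul(Rational(1, 3), -6)), Add(-140, Rational(60, 11))) = Mul(Add(Rational(1, 3), -2), Rational(-1480, 11)) = Mul(Rational(-5, 3), Rational(-1480, 11)) = Rational(7400, 33)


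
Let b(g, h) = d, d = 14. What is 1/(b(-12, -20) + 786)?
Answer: 1/800 ≈ 0.0012500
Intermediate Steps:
b(g, h) = 14
1/(b(-12, -20) + 786) = 1/(14 + 786) = 1/800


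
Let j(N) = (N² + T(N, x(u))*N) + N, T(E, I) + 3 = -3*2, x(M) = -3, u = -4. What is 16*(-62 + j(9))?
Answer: -848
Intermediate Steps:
T(E, I) = -9 (T(E, I) = -3 - 3*2 = -3 - 6 = -9)
j(N) = N² - 8*N (j(N) = (N² - 9*N) + N = N² - 8*N)
16*(-62 + j(9)) = 16*(-62 + 9*(-8 + 9)) = 16*(-62 + 9*1) = 16*(-62 + 9) = 16*(-53) = -848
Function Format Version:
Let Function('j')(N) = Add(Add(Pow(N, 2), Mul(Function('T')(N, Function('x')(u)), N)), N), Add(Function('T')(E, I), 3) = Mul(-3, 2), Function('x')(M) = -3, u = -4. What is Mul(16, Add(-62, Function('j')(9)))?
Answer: -848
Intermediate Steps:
Function('T')(E, I) = -9 (Function('T')(E, I) = Add(-3, Mul(-3, 2)) = Add(-3, -6) = -9)
Function('j')(N) = Add(Pow(N, 2), Mul(-8, N)) (Function('j')(N) = Add(Add(Pow(N, 2), Mul(-9, N)), N) = Add(Pow(N, 2), Mul(-8, N)))
Mul(16, Add(-62, Function('j')(9))) = Mul(16, Add(-62, Mul(9, Add(-8, 9)))) = Mul(16, Add(-62, Mul(9, 1))) = Mul(16, Add(-62, 9)) = Mul(16, -53) = -848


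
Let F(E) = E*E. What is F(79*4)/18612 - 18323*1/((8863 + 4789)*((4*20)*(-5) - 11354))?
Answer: 445105410559/82960719336 ≈ 5.3653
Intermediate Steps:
F(E) = E**2
F(79*4)/18612 - 18323*1/((8863 + 4789)*((4*20)*(-5) - 11354)) = (79*4)**2/18612 - 18323*1/((8863 + 4789)*((4*20)*(-5) - 11354)) = 316**2*(1/18612) - 18323*1/(13652*(80*(-5) - 11354)) = 99856*(1/18612) - 18323*1/(13652*(-400 - 11354)) = 24964/4653 - 18323/(13652*(-11754)) = 24964/4653 - 18323/(-160465608) = 24964/4653 - 18323*(-1/160465608) = 24964/4653 + 18323/160465608 = 445105410559/82960719336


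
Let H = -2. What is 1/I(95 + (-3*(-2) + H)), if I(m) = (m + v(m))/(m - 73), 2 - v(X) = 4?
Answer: 26/97 ≈ 0.26804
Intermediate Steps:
v(X) = -2 (v(X) = 2 - 1*4 = 2 - 4 = -2)
I(m) = (-2 + m)/(-73 + m) (I(m) = (m - 2)/(m - 73) = (-2 + m)/(-73 + m))
1/I(95 + (-3*(-2) + H)) = 1/((-2 + (95 + (-3*(-2) - 2)))/(-73 + (95 + (-3*(-2) - 2)))) = 1/((-2 + (95 + (6 - 2)))/(-73 + (95 + (6 - 2)))) = 1/((-2 + (95 + 4))/(-73 + (95 + 4))) = 1/((-2 + 99)/(-73 + 99)) = 1/(97/26) = 26/97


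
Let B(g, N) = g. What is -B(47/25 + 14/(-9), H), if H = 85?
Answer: -73/225 ≈ -0.32444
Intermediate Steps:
-B(47/25 + 14/(-9), H) = -(47/25 + 14/(-9)) = -(47*(1/25) + 14*(-⅑)) = -(47/25 - 14/9) = -1*73/225 = -73/225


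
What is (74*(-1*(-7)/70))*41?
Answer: 1517/5 ≈ 303.40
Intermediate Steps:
(74*(-1*(-7)/70))*41 = (74*(7*(1/70)))*41 = (74*(⅒))*41 = (37/5)*41 = 1517/5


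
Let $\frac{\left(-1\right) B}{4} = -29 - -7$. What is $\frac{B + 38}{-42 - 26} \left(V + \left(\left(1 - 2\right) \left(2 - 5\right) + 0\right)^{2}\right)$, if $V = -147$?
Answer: $\frac{4347}{17} \approx 255.71$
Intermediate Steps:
$B = 88$ ($B = - 4 \left(-29 - -7\right) = - 4 \left(-29 + 7\right) = \left(-4\right) \left(-22\right) = 88$)
$\frac{B + 38}{-42 - 26} \left(V + \left(\left(1 - 2\right) \left(2 - 5\right) + 0\right)^{2}\right) = \frac{88 + 38}{-42 - 26} \left(-147 + \left(\left(1 - 2\right) \left(2 - 5\right) + 0\right)^{2}\right) = \frac{126}{-68} \left(-147 + \left(\left(-1\right) \left(-3\right) + 0\right)^{2}\right) = 126 \left(- \frac{1}{68}\right) \left(-147 + \left(3 + 0\right)^{2}\right) = - \frac{63 \left(-147 + 3^{2}\right)}{34} = - \frac{63 \left(-147 + 9\right)}{34} = \left(- \frac{63}{34}\right) \left(-138\right) = \frac{4347}{17}$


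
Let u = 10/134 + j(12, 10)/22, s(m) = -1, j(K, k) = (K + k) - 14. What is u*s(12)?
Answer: -323/737 ≈ -0.43826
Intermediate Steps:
j(K, k) = -14 + K + k
u = 323/737 (u = 10/134 + (-14 + 12 + 10)/22 = 10*(1/134) + 8*(1/22) = 5/67 + 4/11 = 323/737 ≈ 0.43826)
u*s(12) = (323/737)*(-1) = -323/737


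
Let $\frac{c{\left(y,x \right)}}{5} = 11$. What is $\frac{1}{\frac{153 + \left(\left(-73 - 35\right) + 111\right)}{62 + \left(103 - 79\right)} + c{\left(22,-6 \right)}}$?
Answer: $\frac{43}{2443} \approx 0.017601$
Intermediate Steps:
$c{\left(y,x \right)} = 55$ ($c{\left(y,x \right)} = 5 \cdot 11 = 55$)
$\frac{1}{\frac{153 + \left(\left(-73 - 35\right) + 111\right)}{62 + \left(103 - 79\right)} + c{\left(22,-6 \right)}} = \frac{1}{\frac{153 + \left(\left(-73 - 35\right) + 111\right)}{62 + \left(103 - 79\right)} + 55} = \frac{1}{\frac{153 + \left(-108 + 111\right)}{62 + 24} + 55} = \frac{1}{\frac{153 + 3}{86} + 55} = \frac{1}{156 \cdot \frac{1}{86} + 55} = \frac{1}{\frac{78}{43} + 55} = \frac{1}{\frac{2443}{43}} = \frac{43}{2443}$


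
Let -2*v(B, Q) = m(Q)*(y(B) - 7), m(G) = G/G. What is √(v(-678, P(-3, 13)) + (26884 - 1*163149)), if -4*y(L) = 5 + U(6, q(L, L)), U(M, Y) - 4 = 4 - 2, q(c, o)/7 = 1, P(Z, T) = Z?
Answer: I*√2180162/4 ≈ 369.13*I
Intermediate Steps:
m(G) = 1
q(c, o) = 7 (q(c, o) = 7*1 = 7)
U(M, Y) = 6 (U(M, Y) = 4 + (4 - 2) = 4 + 2 = 6)
y(L) = -11/4 (y(L) = -(5 + 6)/4 = -¼*11 = -11/4)
v(B, Q) = 39/8 (v(B, Q) = -(-11/4 - 7)/2 = -(-39)/(2*4) = -½*(-39/4) = 39/8)
√(v(-678, P(-3, 13)) + (26884 - 1*163149)) = √(39/8 + (26884 - 1*163149)) = √(39/8 + (26884 - 163149)) = √(39/8 - 136265) = √(-1090081/8) = I*√2180162/4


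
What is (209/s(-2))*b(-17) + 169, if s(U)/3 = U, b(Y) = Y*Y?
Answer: -59387/6 ≈ -9897.8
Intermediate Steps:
b(Y) = Y**2
s(U) = 3*U
(209/s(-2))*b(-17) + 169 = (209/((3*(-2))))*(-17)**2 + 169 = (209/(-6))*289 + 169 = (209*(-1/6))*289 + 169 = -209/6*289 + 169 = -60401/6 + 169 = -59387/6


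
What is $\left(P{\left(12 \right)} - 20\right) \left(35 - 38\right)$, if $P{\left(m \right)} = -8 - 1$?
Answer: $87$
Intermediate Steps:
$P{\left(m \right)} = -9$
$\left(P{\left(12 \right)} - 20\right) \left(35 - 38\right) = \left(-9 - 20\right) \left(35 - 38\right) = \left(-29\right) \left(-3\right) = 87$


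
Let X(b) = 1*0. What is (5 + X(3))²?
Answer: 25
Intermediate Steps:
X(b) = 0
(5 + X(3))² = (5 + 0)² = 5² = 25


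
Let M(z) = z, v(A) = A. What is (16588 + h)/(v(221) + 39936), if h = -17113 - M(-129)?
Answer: -396/40157 ≈ -0.0098613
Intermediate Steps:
h = -16984 (h = -17113 - 1*(-129) = -17113 + 129 = -16984)
(16588 + h)/(v(221) + 39936) = (16588 - 16984)/(221 + 39936) = -396/40157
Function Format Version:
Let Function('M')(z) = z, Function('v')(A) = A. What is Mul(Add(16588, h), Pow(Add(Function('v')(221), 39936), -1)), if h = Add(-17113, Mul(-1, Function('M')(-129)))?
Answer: Rational(-396, 40157) ≈ -0.0098613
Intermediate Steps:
h = -16984 (h = Add(-17113, Mul(-1, -129)) = Add(-17113, 129) = -16984)
Mul(Add(16588, h), Pow(Add(Function('v')(221), 39936), -1)) = Mul(Add(16588, -16984), Pow(Add(221, 39936), -1)) = Mul(-396, Pow(40157, -1)) = Mul(-396, Rational(1, 40157)) = Rational(-396, 40157)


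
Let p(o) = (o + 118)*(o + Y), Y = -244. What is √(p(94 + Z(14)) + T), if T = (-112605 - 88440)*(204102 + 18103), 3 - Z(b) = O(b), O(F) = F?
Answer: 3*I*√4963692954 ≈ 2.1136e+5*I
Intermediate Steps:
Z(b) = 3 - b
p(o) = (-244 + o)*(118 + o) (p(o) = (o + 118)*(o - 244) = (118 + o)*(-244 + o) = (-244 + o)*(118 + o))
T = -44673204225 (T = -201045*222205 = -44673204225)
√(p(94 + Z(14)) + T) = √((-28792 + (94 + (3 - 1*14))² - 126*(94 + (3 - 1*14))) - 44673204225) = √((-28792 + (94 + (3 - 14))² - 126*(94 + (3 - 14))) - 44673204225) = √((-28792 + (94 - 11)² - 126*(94 - 11)) - 44673204225) = √((-28792 + 83² - 126*83) - 44673204225) = √((-28792 + 6889 - 10458) - 44673204225) = √(-32361 - 44673204225) = √(-44673236586) = 3*I*√4963692954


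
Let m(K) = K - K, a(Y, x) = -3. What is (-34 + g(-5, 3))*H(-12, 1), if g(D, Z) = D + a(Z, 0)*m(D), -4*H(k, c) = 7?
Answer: 273/4 ≈ 68.250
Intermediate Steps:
H(k, c) = -7/4 (H(k, c) = -¼*7 = -7/4)
m(K) = 0
g(D, Z) = D (g(D, Z) = D - 3*0 = D + 0 = D)
(-34 + g(-5, 3))*H(-12, 1) = (-34 - 5)*(-7/4) = -39*(-7/4) = 273/4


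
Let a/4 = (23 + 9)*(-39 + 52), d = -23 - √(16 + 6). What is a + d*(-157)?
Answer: 5275 + 157*√22 ≈ 6011.4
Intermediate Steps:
d = -23 - √22 ≈ -27.690
a = 1664 (a = 4*((23 + 9)*(-39 + 52)) = 4*(32*13) = 4*416 = 1664)
a + d*(-157) = 1664 + (-23 - √22)*(-157) = 1664 + (3611 + 157*√22) = 5275 + 157*√22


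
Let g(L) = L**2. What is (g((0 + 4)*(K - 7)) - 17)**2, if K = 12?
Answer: 146689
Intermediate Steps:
(g((0 + 4)*(K - 7)) - 17)**2 = (((0 + 4)*(12 - 7))**2 - 17)**2 = ((4*5)**2 - 17)**2 = (20**2 - 17)**2 = (400 - 17)**2 = 383**2 = 146689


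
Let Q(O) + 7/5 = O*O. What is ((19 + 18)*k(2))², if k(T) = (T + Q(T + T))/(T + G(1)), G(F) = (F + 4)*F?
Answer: 9431041/1225 ≈ 7698.8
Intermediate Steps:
G(F) = F*(4 + F) (G(F) = (4 + F)*F = F*(4 + F))
Q(O) = -7/5 + O² (Q(O) = -7/5 + O*O = -7/5 + O²)
k(T) = (-7/5 + T + 4*T²)/(5 + T) (k(T) = (T + (-7/5 + (T + T)²))/(T + 1*(4 + 1)) = (T + (-7/5 + (2*T)²))/(T + 1*5) = (T + (-7/5 + 4*T²))/(T + 5) = (-7/5 + T + 4*T²)/(5 + T))
((19 + 18)*k(2))² = ((19 + 18)*((-7/5 + 2 + 4*2²)/(5 + 2)))² = (37*((-7/5 + 2 + 4*4)/7))² = (37*((-7/5 + 2 + 16)/7))² = (37*((⅐)*(83/5)))² = (37*(83/35))² = (3071/35)² = 9431041/1225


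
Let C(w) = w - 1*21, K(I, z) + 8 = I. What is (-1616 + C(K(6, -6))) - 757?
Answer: -2396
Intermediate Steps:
K(I, z) = -8 + I
C(w) = -21 + w (C(w) = w - 21 = -21 + w)
(-1616 + C(K(6, -6))) - 757 = (-1616 + (-21 + (-8 + 6))) - 757 = (-1616 + (-21 - 2)) - 757 = (-1616 - 23) - 757 = -1639 - 757 = -2396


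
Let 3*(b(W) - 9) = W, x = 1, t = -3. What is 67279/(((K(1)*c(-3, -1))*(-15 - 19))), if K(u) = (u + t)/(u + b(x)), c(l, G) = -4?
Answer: -2085649/816 ≈ -2555.9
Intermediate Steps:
b(W) = 9 + W/3
K(u) = (-3 + u)/(28/3 + u) (K(u) = (u - 3)/(u + (9 + (⅓)*1)) = (-3 + u)/(u + (9 + ⅓)) = (-3 + u)/(u + 28/3) = (-3 + u)/(28/3 + u))
67279/(((K(1)*c(-3, -1))*(-15 - 19))) = 67279/((((3*(-3 + 1)/(28 + 3*1))*(-4))*(-15 - 19))) = 67279/((((3*(-2)/(28 + 3))*(-4))*(-34))) = 67279/((((3*(-2)/31)*(-4))*(-34))) = 67279/((((3*(1/31)*(-2))*(-4))*(-34))) = 67279/((-6/31*(-4)*(-34))) = 67279/(((24/31)*(-34))) = 67279/(-816/31) = 67279*(-31/816) = -2085649/816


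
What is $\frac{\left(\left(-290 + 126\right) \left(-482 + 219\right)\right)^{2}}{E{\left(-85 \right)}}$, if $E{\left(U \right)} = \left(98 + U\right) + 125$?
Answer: $\frac{930184712}{69} \approx 1.3481 \cdot 10^{7}$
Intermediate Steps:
$E{\left(U \right)} = 223 + U$
$\frac{\left(\left(-290 + 126\right) \left(-482 + 219\right)\right)^{2}}{E{\left(-85 \right)}} = \frac{\left(\left(-290 + 126\right) \left(-482 + 219\right)\right)^{2}}{223 - 85} = \frac{\left(\left(-164\right) \left(-263\right)\right)^{2}}{138} = 43132^{2} \cdot \frac{1}{138} = 1860369424 \cdot \frac{1}{138} = \frac{930184712}{69}$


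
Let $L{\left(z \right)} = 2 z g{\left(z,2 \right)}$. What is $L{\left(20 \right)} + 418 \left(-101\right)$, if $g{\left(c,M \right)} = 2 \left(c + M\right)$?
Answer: $-40458$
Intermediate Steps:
$g{\left(c,M \right)} = 2 M + 2 c$ ($g{\left(c,M \right)} = 2 \left(M + c\right) = 2 M + 2 c$)
$L{\left(z \right)} = 2 z \left(4 + 2 z\right)$ ($L{\left(z \right)} = 2 z \left(2 \cdot 2 + 2 z\right) = 2 z \left(4 + 2 z\right)$)
$L{\left(20 \right)} + 418 \left(-101\right) = 4 \cdot 20 \left(2 + 20\right) + 418 \left(-101\right) = 4 \cdot 20 \cdot 22 - 42218 = 1760 - 42218 = -40458$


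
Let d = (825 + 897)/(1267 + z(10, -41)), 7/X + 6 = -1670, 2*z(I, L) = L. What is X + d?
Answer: 1918231/1392756 ≈ 1.3773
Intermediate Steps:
z(I, L) = L/2
X = -7/1676 (X = 7/(-6 - 1670) = 7/(-1676) = 7*(-1/1676) = -7/1676 ≈ -0.0041766)
d = 1148/831 (d = (825 + 897)/(1267 + (1/2)*(-41)) = 1722/(1267 - 41/2) = 1722/(2493/2) = 1722*(2/2493) = 1148/831 ≈ 1.3815)
X + d = -7/1676 + 1148/831 = 1918231/1392756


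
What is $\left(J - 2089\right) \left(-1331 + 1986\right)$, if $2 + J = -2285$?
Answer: $-2866280$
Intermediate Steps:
$J = -2287$ ($J = -2 - 2285 = -2287$)
$\left(J - 2089\right) \left(-1331 + 1986\right) = \left(-2287 - 2089\right) \left(-1331 + 1986\right) = \left(-4376\right) 655 = -2866280$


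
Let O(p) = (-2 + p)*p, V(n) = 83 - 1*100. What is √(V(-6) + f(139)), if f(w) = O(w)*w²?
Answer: √367929786 ≈ 19182.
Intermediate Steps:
V(n) = -17 (V(n) = 83 - 100 = -17)
O(p) = p*(-2 + p)
f(w) = w³*(-2 + w) (f(w) = (w*(-2 + w))*w² = w³*(-2 + w))
√(V(-6) + f(139)) = √(-17 + 139³*(-2 + 139)) = √(-17 + 2685619*137) = √(-17 + 367929803) = √367929786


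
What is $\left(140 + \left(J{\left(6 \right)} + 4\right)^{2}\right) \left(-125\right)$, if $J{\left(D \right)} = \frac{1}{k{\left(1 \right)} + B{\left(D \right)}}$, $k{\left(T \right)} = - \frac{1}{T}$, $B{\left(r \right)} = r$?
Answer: $-19705$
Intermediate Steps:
$J{\left(D \right)} = \frac{1}{-1 + D}$ ($J{\left(D \right)} = \frac{1}{- 1^{-1} + D} = \frac{1}{\left(-1\right) 1 + D} = \frac{1}{-1 + D}$)
$\left(140 + \left(J{\left(6 \right)} + 4\right)^{2}\right) \left(-125\right) = \left(140 + \left(\frac{1}{-1 + 6} + 4\right)^{2}\right) \left(-125\right) = \left(140 + \left(\frac{1}{5} + 4\right)^{2}\right) \left(-125\right) = \left(140 + \left(\frac{21}{5}\right)^{2}\right) \left(-125\right) = \left(140 + \frac{441}{25}\right) \left(-125\right) = \frac{3941}{25} \left(-125\right) = -19705$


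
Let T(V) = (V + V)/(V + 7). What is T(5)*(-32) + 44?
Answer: 52/3 ≈ 17.333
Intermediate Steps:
T(V) = 2*V/(7 + V) (T(V) = (2*V)/(7 + V) = 2*V/(7 + V))
T(5)*(-32) + 44 = (2*5/(7 + 5))*(-32) + 44 = (2*5/12)*(-32) + 44 = (2*5*(1/12))*(-32) + 44 = (5/6)*(-32) + 44 = -80/3 + 44 = 52/3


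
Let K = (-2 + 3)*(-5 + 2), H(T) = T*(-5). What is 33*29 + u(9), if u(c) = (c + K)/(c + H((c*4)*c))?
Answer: 513907/537 ≈ 957.00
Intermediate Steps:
H(T) = -5*T
K = -3 (K = 1*(-3) = -3)
u(c) = (-3 + c)/(c - 20*c**2) (u(c) = (c - 3)/(c - 5*c*4*c) = (-3 + c)/(c - 5*4*c*c) = (-3 + c)/(c - 20*c**2))
33*29 + u(9) = 33*29 + (3 - 1*9)/(9*(-1 + 20*9)) = 957 + (3 - 9)/(9*(-1 + 180)) = 957 + (1/9)*(-6)/179 = 957 + (1/9)*(1/179)*(-6) = 957 - 2/537 = 513907/537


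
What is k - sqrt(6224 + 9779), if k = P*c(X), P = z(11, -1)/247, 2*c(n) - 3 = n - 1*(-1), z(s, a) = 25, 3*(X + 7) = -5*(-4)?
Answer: 275/1482 - sqrt(16003) ≈ -126.32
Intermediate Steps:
X = -1/3 (X = -7 + (-5*(-4))/3 = -7 + (1/3)*20 = -7 + 20/3 = -1/3 ≈ -0.33333)
c(n) = 2 + n/2 (c(n) = 3/2 + (n - 1*(-1))/2 = 3/2 + (n + 1)/2 = 3/2 + (1 + n)/2 = 3/2 + (1/2 + n/2) = 2 + n/2)
P = 25/247 ≈ 0.10121
k = 275/1482 (k = 25*(2 + (1/2)*(-1/3))/247 = 25*(2 - 1/6)/247 = (25/247)*(11/6) = 275/1482 ≈ 0.18556)
k - sqrt(6224 + 9779) = 275/1482 - sqrt(6224 + 9779) = 275/1482 - sqrt(16003)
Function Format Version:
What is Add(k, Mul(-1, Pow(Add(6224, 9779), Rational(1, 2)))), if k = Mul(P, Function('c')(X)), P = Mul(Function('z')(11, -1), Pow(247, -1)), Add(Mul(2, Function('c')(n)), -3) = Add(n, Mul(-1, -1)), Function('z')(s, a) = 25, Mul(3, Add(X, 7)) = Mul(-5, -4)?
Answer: Add(Rational(275, 1482), Mul(-1, Pow(16003, Rational(1, 2)))) ≈ -126.32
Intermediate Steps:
X = Rational(-1, 3) (X = Add(-7, Mul(Rational(1, 3), Mul(-5, -4))) = Add(-7, Mul(Rational(1, 3), 20)) = Add(-7, Rational(20, 3)) = Rational(-1, 3) ≈ -0.33333)
Function('c')(n) = Add(2, Mul(Rational(1, 2), n)) (Function('c')(n) = Add(Rational(3, 2), Mul(Rational(1, 2), Add(n, Mul(-1, -1)))) = Add(Rational(3, 2), Mul(Rational(1, 2), Add(n, 1))) = Add(Rational(3, 2), Mul(Rational(1, 2), Add(1, n))) = Add(Rational(3, 2), Add(Rational(1, 2), Mul(Rational(1, 2), n))) = Add(2, Mul(Rational(1, 2), n)))
P = Rational(25, 247) (P = Mul(25, Pow(247, -1)) = Mul(25, Rational(1, 247)) = Rational(25, 247) ≈ 0.10121)
k = Rational(275, 1482) (k = Mul(Rational(25, 247), Add(2, Mul(Rational(1, 2), Rational(-1, 3)))) = Mul(Rational(25, 247), Add(2, Rational(-1, 6))) = Mul(Rational(25, 247), Rational(11, 6)) = Rational(275, 1482) ≈ 0.18556)
Add(k, Mul(-1, Pow(Add(6224, 9779), Rational(1, 2)))) = Add(Rational(275, 1482), Mul(-1, Pow(Add(6224, 9779), Rational(1, 2)))) = Add(Rational(275, 1482), Mul(-1, Pow(16003, Rational(1, 2))))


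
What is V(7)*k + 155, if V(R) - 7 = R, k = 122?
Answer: 1863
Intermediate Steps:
V(R) = 7 + R
V(7)*k + 155 = (7 + 7)*122 + 155 = 14*122 + 155 = 1708 + 155 = 1863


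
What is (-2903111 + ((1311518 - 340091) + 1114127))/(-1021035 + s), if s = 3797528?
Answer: -817557/2776493 ≈ -0.29446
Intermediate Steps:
(-2903111 + ((1311518 - 340091) + 1114127))/(-1021035 + s) = (-2903111 + ((1311518 - 340091) + 1114127))/(-1021035 + 3797528) = (-2903111 + (971427 + 1114127))/2776493 = (-2903111 + 2085554)*(1/2776493) = -817557*1/2776493 = -817557/2776493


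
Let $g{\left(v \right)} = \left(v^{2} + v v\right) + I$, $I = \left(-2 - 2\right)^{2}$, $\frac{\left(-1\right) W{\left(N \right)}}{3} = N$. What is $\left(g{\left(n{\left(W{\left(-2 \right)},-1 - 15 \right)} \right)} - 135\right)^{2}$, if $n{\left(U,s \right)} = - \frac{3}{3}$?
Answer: $13689$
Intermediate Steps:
$W{\left(N \right)} = - 3 N$
$n{\left(U,s \right)} = -1$ ($n{\left(U,s \right)} = \left(-3\right) \frac{1}{3} = -1$)
$I = 16$ ($I = \left(-4\right)^{2} = 16$)
$g{\left(v \right)} = 16 + 2 v^{2}$ ($g{\left(v \right)} = \left(v^{2} + v v\right) + 16 = \left(v^{2} + v^{2}\right) + 16 = 2 v^{2} + 16 = 16 + 2 v^{2}$)
$\left(g{\left(n{\left(W{\left(-2 \right)},-1 - 15 \right)} \right)} - 135\right)^{2} = \left(\left(16 + 2 \left(-1\right)^{2}\right) - 135\right)^{2} = \left(\left(16 + 2 \cdot 1\right) - 135\right)^{2} = \left(\left(16 + 2\right) - 135\right)^{2} = \left(18 - 135\right)^{2} = \left(-117\right)^{2} = 13689$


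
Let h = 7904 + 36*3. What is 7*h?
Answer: 56084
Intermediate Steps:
h = 8012 (h = 7904 + 108 = 8012)
7*h = 7*8012 = 56084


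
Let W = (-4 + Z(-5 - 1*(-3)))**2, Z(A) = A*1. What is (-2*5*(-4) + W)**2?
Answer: 5776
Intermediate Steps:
Z(A) = A
W = 36 (W = (-4 + (-5 - 1*(-3)))**2 = (-4 + (-5 + 3))**2 = (-4 - 2)**2 = (-6)**2 = 36)
(-2*5*(-4) + W)**2 = (-2*5*(-4) + 36)**2 = (-10*(-4) + 36)**2 = (40 + 36)**2 = 76**2 = 5776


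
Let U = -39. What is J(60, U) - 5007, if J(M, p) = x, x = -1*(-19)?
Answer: -4988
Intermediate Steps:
x = 19
J(M, p) = 19
J(60, U) - 5007 = 19 - 5007 = -4988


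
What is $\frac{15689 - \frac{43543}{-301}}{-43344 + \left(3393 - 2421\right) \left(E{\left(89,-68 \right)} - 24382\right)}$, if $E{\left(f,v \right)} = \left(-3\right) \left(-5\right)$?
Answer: $- \frac{132387}{198393013} \approx -0.0006673$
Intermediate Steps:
$E{\left(f,v \right)} = 15$
$\frac{15689 - \frac{43543}{-301}}{-43344 + \left(3393 - 2421\right) \left(E{\left(89,-68 \right)} - 24382\right)} = \frac{15689 - \frac{43543}{-301}}{-43344 + \left(3393 - 2421\right) \left(15 - 24382\right)} = \frac{15689 - - \frac{43543}{301}}{-43344 + 972 \left(-24367\right)} = \frac{15689 + \frac{43543}{301}}{-43344 - 23684724} = \frac{4765932}{301 \left(-23728068\right)} = \frac{4765932}{301} \left(- \frac{1}{23728068}\right) = - \frac{132387}{198393013}$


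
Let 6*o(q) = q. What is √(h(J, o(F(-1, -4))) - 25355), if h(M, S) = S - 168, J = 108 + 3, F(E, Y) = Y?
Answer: I*√229713/3 ≈ 159.76*I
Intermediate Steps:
o(q) = q/6
J = 111
h(M, S) = -168 + S
√(h(J, o(F(-1, -4))) - 25355) = √((-168 + (⅙)*(-4)) - 25355) = √((-168 - ⅔) - 25355) = √(-506/3 - 25355) = √(-76571/3) = I*√229713/3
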